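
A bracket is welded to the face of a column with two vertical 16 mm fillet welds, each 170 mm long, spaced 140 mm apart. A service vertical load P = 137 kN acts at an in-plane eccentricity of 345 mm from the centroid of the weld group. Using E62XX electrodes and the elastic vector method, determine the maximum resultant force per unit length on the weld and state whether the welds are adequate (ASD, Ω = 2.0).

E62XX → F_EXX = 620 MPa.
Total weld length L_w = 340 mm. Treat welds as unit-width lines.
Polar moment about centroid: J = 2[d³/12 + d(b/2)²] = 2[170³/12 + 170×70²] = 2485000 mm³.
Direct shear f_v = P/L_w = 137×10³ / 340 = 402.9 N/mm (vertical).
Torsion M = P·e = 137×10³ × 345 = 47265000 N·mm.
Critical point at (x, y) = (70, 85) from centroid. f_tx = M·y/J = 1617 N/mm; f_ty = M·x/J = 1331 N/mm.
Resultant f_max = √[f_tx² + (f_v + f_ty)²] = √[1617² + (402.9 + 1331)²] = 2371 N/mm.
Capacity per unit length: r_n/Ω = (1/2.0) × 0.6 × 620 × (0.707 × 16) = 2104 N/mm.
2371 > 2104 → NOT adequate.

f_max ≈ 2370 N/mm; NOT adequate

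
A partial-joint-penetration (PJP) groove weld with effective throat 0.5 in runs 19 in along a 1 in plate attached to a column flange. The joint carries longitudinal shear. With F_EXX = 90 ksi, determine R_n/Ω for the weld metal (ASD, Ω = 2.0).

R_n/Ω ≈ 256 kips

Effective throat (given) t_e = 0.5 in.
A_we = 0.5 × 19 = 9.5 in².
F_nw = 0.6 F_EXX = 54 ksi.
R_n/Ω = (54 × 9.5) / 2.0 = 256.5 kips.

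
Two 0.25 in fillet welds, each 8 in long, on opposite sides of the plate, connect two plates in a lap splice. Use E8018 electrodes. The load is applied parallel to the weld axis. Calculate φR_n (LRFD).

φR_n ≈ 102 kips

E80XX → F_EXX = 80 ksi.
Effective throat t_e = 0.707 × 0.25 = 0.1767 in.
Total length L = 16 in; A_we = 0.1767 × 16 = 2.828 in².
F_nw = 0.6 F_EXX = 0.6 × 80 = 48 ksi.
φR_n = 0.75 × 48 × 2.828 = 101.8 kips.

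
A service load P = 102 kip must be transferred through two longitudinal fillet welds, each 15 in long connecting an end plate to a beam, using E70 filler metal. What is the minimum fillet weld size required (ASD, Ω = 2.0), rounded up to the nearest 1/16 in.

E70XX → F_EXX = 70 ksi.
Total weld length L = 30 in.
Required throat t_e = P × Ω / (0.6 F_EXX × L) = 102 × 2.0 / (0.6 × 70 × 30) = 0.1619 in.
Required leg w = t_e / 0.707 = 0.229 in → use 1/4 in.

w = 1/4 in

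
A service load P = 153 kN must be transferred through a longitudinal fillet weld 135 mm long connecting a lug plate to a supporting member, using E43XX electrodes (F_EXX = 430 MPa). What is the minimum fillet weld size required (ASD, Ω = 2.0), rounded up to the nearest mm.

Total weld length L = 135 mm.
Required throat t_e = P × Ω / (0.6 F_EXX × L) = 153 × 2.0 / (0.6 × 430 × 135 × 10⁻³) = 8.786 mm.
Required leg w = t_e / 0.707 = 12.43 mm → use 13 mm.

w = 13 mm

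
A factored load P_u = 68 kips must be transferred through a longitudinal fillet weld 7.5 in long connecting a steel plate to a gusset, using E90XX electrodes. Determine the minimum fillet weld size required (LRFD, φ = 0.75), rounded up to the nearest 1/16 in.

E90XX → F_EXX = 90 ksi.
Total weld length L = 7.5 in.
Required throat t_e = P_u / (φ × 0.6 F_EXX × L) = 68 / (0.75 × 0.6 × 90 × 7.5) = 0.2239 in.
Required leg w = t_e / 0.707 = 0.3166 in → use 3/8 in.

w = 3/8 in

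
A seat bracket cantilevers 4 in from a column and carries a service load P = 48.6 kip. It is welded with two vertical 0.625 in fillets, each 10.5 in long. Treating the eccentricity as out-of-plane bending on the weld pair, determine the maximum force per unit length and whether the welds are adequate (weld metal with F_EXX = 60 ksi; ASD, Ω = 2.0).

f_max ≈ 5.77 kip/in; adequate

L_w = 2 × 10.5 = 21 in; section modulus (unit throat) S = 2 × L²/6 = 36.75 in².
Direct shear f_v = P/L_w = 48.6/21 = 2.314 kip/in.
Moment M = P × e = 48.6 × 4 = 194.4 kip·in; bending f_b = M/S = 5.29 kip/in.
f_max = √(f_v² + f_b²) = √(2.314² + 5.29²) = 5.774 kip/in.
r_n/Ω = (1/2.0) × 0.6 × 60 × (0.707 × 0.625) = 7.954 kip/in → adequate.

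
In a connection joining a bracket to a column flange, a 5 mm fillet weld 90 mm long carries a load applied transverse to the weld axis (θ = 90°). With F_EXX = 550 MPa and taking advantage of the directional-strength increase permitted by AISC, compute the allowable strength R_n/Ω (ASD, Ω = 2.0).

t_e = 0.707 × 5 = 3.535 mm; A_we = 3.535 × 90 = 318.1 mm².
Directional factor: 1.0 + 0.5 sin^1.5(90°) = 1.5.
F_nw = 0.6 × 550 × 1.5 = 495 MPa.
R_n/Ω = (495 × 318.1) / 2.0 × 10⁻³ = 78.74 kN.

R_n/Ω ≈ 78.7 kN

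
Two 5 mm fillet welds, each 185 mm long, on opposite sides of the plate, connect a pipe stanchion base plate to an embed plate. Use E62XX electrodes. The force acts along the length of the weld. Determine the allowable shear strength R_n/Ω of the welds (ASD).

E62XX → F_EXX = 620 MPa.
Effective throat t_e = 0.707 × 5 = 3.535 mm.
Total length L = 370 mm; A_we = 3.535 × 370 = 1308 mm².
F_nw = 0.6 F_EXX = 0.6 × 620 = 372 MPa.
R_n = 372 × 1308 × 10⁻³ = 486.6 kN; R_n/Ω = 486.6/2.0 = 243.3 kN.

R_n/Ω ≈ 243 kN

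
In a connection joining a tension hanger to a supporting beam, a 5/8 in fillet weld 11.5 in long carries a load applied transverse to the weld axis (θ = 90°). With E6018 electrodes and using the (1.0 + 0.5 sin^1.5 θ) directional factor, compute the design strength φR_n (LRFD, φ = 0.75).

E60XX → F_EXX = 60 ksi.
t_e = 0.707 × 0.625 = 0.4419 in; A_we = 0.4419 × 11.5 = 5.082 in².
Directional factor: 1.0 + 0.5 sin^1.5(90°) = 1.5.
F_nw = 0.6 × 60 × 1.5 = 54 ksi.
φR_n = 0.75 × 54 × 5.082 = 205.8 kip.

φR_n ≈ 206 kip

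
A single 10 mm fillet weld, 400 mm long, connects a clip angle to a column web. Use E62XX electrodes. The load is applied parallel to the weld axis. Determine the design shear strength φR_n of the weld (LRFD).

φR_n ≈ 789 kN

E62XX → F_EXX = 620 MPa.
Effective throat t_e = 0.707 × 10 = 7.07 mm.
Total length L = 400 mm; A_we = 7.07 × 400 = 2828 mm².
F_nw = 0.6 F_EXX = 0.6 × 620 = 372 MPa.
φR_n = 0.75 × 372 × 2828 × 10⁻³ = 789 kN.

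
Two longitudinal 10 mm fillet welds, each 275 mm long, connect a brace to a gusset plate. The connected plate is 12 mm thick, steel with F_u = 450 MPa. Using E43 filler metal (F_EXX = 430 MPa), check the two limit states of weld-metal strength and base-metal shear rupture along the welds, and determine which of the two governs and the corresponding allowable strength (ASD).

R_n/Ω ≈ 502 kN (weld metal governs)

t_e = 0.707 × 10 = 7.07 mm; L = 550 mm.
Weld metal: R_n/Ω = (1/2.0) × 0.6 × 430 × 7.07 × 550 × 10⁻³ = 501.6 kN.
Base metal (shear rupture): R_n/Ω = (1/2.0) × 0.6 × 450 × 12 × 550 × 10⁻³ = 891 kN.
Governing: weld metal.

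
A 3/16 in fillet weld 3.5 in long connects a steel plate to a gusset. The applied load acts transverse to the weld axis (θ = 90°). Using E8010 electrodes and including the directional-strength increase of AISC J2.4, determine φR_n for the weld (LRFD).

E80XX → F_EXX = 80 ksi.
t_e = 0.707 × 0.1875 = 0.1326 in; A_we = 0.1326 × 3.5 = 0.464 in².
Directional factor: 1.0 + 0.5 sin^1.5(90°) = 1.5.
F_nw = 0.6 × 80 × 1.5 = 72 ksi.
φR_n = 0.75 × 72 × 0.464 = 25.05 kip.

φR_n ≈ 25.1 kip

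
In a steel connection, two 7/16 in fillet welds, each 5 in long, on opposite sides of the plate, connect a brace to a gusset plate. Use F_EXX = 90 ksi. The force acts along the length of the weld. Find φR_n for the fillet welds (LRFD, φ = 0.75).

φR_n ≈ 125 kip

Effective throat t_e = 0.707 × 0.4375 = 0.3093 in.
Total length L = 10 in; A_we = 0.3093 × 10 = 3.093 in².
F_nw = 0.6 F_EXX = 0.6 × 90 = 54 ksi.
φR_n = 0.75 × 54 × 3.093 = 125.3 kip.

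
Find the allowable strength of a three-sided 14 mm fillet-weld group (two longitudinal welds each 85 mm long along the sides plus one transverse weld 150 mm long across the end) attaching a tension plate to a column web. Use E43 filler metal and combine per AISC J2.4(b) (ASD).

R_n/Ω ≈ 472 kN

E43XX → F_EXX = 430 MPa.
t_e = 0.707 × 14 = 9.898 mm.
R_nwl = 0.6 × 430 × 9.898 × 170 × 10⁻³ = 434.1 kN (longitudinal, 2 welds).
R_nwt = 0.6 × 430 × 9.898 × 150 × 10⁻³ = 383.1 kN (transverse, base value).
(i) R_nwl + R_nwt = 817.2 kN; (ii) 0.85 R_nwl + 1.5 R_nwt = 943.6 kN.
R_n = max = 943.6 kN [governs: (ii)]; R_n/Ω = 471.8 kN.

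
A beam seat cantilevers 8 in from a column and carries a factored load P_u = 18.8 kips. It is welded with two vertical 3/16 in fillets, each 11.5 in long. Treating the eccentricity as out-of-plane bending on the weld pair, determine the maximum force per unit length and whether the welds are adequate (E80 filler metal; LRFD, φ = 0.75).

f_max ≈ 3.51 kip/in; adequate

E80XX → F_EXX = 80 ksi.
L_w = 2 × 11.5 = 23 in; section modulus (unit throat) S = 2 × L²/6 = 44.08 in².
Direct shear f_v = P/L_w = 18.8/23 = 0.8174 kip/in.
Moment M = P × e = 18.8 × 8 = 150.4 kip·in; bending f_b = M/S = 3.412 kip/in.
f_max = √(f_v² + f_b²) = √(0.8174² + 3.412²) = 3.508 kip/in.
φr_n = 0.75 × 0.6 × 80 × (0.707 × 0.1875) = 4.772 kip/in → adequate.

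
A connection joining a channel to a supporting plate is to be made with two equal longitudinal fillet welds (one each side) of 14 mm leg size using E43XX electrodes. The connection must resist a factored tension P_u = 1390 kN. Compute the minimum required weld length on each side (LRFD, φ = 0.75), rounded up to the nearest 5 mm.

E43XX → F_EXX = 430 MPa.
Throat t_e = 0.707 × 14 = 9.898 mm.
φr_n = 0.75 × 0.6 × 430 × 9.898 × 10⁻³ = 1.915 kN/mm.
L_req = P_u / φr_n = 1390 / 1.915 = 725.7 mm total.
Per side: 725.7 / 2 = 362.9 mm.
Round up → use L = 365 mm on each side.

L = 365 mm on each side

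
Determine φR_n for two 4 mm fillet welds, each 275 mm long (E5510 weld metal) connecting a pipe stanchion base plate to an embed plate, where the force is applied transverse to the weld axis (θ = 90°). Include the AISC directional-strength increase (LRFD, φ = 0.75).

E55XX → F_EXX = 550 MPa.
t_e = 0.707 × 4 = 2.828 mm; A_we = 2.828 × 550 = 1555 mm².
Directional factor: 1.0 + 0.5 sin^1.5(90°) = 1.5.
F_nw = 0.6 × 550 × 1.5 = 495 MPa.
φR_n = 0.75 × 495 × 1555 × 10⁻³ = 577.4 kN.

φR_n ≈ 577 kN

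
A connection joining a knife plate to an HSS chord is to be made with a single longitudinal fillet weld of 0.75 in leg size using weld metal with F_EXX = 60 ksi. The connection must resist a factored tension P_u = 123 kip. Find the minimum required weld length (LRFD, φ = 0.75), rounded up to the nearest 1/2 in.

L = 9 in

Throat t_e = 0.707 × 0.75 = 0.5302 in.
φr_n = 0.75 × 0.6 × 60 × 0.5302 = 14.32 kip/in.
L_req = P_u / φr_n = 123 / 14.32 = 8.591 in total.
Round up → use L = 9 in.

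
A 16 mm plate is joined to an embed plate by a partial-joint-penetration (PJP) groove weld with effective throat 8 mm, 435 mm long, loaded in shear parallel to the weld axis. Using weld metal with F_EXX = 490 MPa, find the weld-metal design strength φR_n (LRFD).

Effective throat (given) t_e = 8 mm.
A_we = 8 × 435 = 3480 mm².
F_nw = 0.6 F_EXX = 294 MPa.
φR_n = 0.75 × 294 × 3480 × 10⁻³ = 767.3 kN.

φR_n ≈ 767 kN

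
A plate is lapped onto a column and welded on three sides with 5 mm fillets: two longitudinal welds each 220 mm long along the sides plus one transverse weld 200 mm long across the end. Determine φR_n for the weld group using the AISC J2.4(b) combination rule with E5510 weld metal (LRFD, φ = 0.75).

φR_n ≈ 590 kN

E55XX → F_EXX = 550 MPa.
t_e = 0.707 × 5 = 3.535 mm.
R_nwl = 0.6 × 550 × 3.535 × 440 × 10⁻³ = 513.3 kN (longitudinal, 2 welds).
R_nwt = 0.6 × 550 × 3.535 × 200 × 10⁻³ = 233.3 kN (transverse, base value).
(i) R_nwl + R_nwt = 746.6 kN; (ii) 0.85 R_nwl + 1.5 R_nwt = 786.3 kN.
R_n = max = 786.3 kN [governs: (ii)]; φR_n = 589.7 kN.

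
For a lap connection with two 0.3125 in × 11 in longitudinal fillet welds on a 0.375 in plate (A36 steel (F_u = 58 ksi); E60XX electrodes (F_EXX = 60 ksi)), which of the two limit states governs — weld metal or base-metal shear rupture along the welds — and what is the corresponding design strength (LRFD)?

φR_n ≈ 131 kips (weld metal governs)

t_e = 0.707 × 0.3125 = 0.2209 in; L = 22 in.
Weld metal: φR_n = 0.75 × 0.6 × 60 × 0.2209 × 22 = 131.2 kips.
Base metal (shear rupture): φR_n = 0.75 × 0.6 × 58 × 0.375 × 22 = 215.3 kips.
Governing: weld metal.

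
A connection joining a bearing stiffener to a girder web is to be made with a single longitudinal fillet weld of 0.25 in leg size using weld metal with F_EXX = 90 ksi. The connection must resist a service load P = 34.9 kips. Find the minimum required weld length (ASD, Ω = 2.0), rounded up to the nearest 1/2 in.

Throat t_e = 0.707 × 0.25 = 0.1767 in.
r_n/Ω = (0.6 × 90 × 0.1767) / 2.0 = 4.772 kip/in.
L_req = P / (r_n/Ω) = 34.9 / 4.772 = 7.313 in total.
Round up → use L = 7.5 in.

L = 7.5 in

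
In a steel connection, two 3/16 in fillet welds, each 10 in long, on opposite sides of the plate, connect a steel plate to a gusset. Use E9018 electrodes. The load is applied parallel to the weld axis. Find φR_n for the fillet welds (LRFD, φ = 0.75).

φR_n ≈ 107 kip

E90XX → F_EXX = 90 ksi.
Effective throat t_e = 0.707 × 0.1875 = 0.1326 in.
Total length L = 20 in; A_we = 0.1326 × 20 = 2.651 in².
F_nw = 0.6 F_EXX = 0.6 × 90 = 54 ksi.
φR_n = 0.75 × 54 × 2.651 = 107.4 kip.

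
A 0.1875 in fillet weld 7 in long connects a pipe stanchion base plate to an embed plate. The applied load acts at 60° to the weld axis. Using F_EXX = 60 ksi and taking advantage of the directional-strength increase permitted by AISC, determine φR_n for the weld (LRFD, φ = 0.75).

φR_n ≈ 35.2 kips

t_e = 0.707 × 0.1875 = 0.1326 in; A_we = 0.1326 × 7 = 0.9279 in².
Directional factor: 1.0 + 0.5 sin^1.5(60°) = 1.403.
F_nw = 0.6 × 60 × 1.403 = 50.51 ksi.
φR_n = 0.75 × 50.51 × 0.9279 = 35.15 kips.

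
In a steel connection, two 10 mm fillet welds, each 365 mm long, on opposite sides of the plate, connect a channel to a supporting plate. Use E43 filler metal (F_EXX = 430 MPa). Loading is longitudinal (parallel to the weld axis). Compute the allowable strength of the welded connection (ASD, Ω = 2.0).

Effective throat t_e = 0.707 × 10 = 7.07 mm.
Total length L = 730 mm; A_we = 7.07 × 730 = 5161 mm².
F_nw = 0.6 F_EXX = 0.6 × 430 = 258 MPa.
R_n = 258 × 5161 × 10⁻³ = 1332 kN; R_n/Ω = 1332/2.0 = 665.8 kN.

R_n/Ω ≈ 666 kN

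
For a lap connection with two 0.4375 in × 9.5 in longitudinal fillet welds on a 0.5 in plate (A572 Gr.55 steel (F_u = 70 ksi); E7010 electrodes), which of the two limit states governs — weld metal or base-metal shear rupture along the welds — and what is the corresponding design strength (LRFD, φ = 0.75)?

φR_n ≈ 185 kip (weld metal governs)

E70XX → F_EXX = 70 ksi.
t_e = 0.707 × 0.4375 = 0.3093 in; L = 19 in.
Weld metal: φR_n = 0.75 × 0.6 × 70 × 0.3093 × 19 = 185.1 kip.
Base metal (shear rupture): φR_n = 0.75 × 0.6 × 70 × 0.5 × 19 = 299.2 kip.
Governing: weld metal.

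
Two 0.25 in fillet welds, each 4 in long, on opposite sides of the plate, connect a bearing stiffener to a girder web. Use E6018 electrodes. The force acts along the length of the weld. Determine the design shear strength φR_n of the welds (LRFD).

E60XX → F_EXX = 60 ksi.
Effective throat t_e = 0.707 × 0.25 = 0.1767 in.
Total length L = 8 in; A_we = 0.1767 × 8 = 1.414 in².
F_nw = 0.6 F_EXX = 0.6 × 60 = 36 ksi.
φR_n = 0.75 × 36 × 1.414 = 38.18 kips.

φR_n ≈ 38.2 kips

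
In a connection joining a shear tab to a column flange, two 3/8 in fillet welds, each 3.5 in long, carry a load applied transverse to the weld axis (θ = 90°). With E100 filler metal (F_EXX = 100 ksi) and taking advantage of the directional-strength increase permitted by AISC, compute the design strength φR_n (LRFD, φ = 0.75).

t_e = 0.707 × 0.375 = 0.2651 in; A_we = 0.2651 × 7 = 1.856 in².
Directional factor: 1.0 + 0.5 sin^1.5(90°) = 1.5.
F_nw = 0.6 × 100 × 1.5 = 90 ksi.
φR_n = 0.75 × 90 × 1.856 = 125.3 kip.

φR_n ≈ 125 kip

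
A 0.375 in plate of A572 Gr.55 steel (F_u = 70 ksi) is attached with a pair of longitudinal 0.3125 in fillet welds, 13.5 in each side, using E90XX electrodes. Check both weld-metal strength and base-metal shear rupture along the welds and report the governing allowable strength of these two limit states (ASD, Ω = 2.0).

E90XX → F_EXX = 90 ksi.
t_e = 0.707 × 0.3125 = 0.2209 in; L = 27 in.
Weld metal: R_n/Ω = (1/2.0) × 0.6 × 90 × 0.2209 × 27 = 161.1 kips.
Base metal (shear rupture): R_n/Ω = (1/2.0) × 0.6 × 70 × 0.375 × 27 = 212.6 kips.
Governing: weld metal.

R_n/Ω ≈ 161 kips (weld metal governs)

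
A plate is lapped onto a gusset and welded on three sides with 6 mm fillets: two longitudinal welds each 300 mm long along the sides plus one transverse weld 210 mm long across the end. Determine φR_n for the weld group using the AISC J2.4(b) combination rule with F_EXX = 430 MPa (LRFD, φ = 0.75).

φR_n ≈ 677 kN

t_e = 0.707 × 6 = 4.242 mm.
R_nwl = 0.6 × 430 × 4.242 × 600 × 10⁻³ = 656.7 kN (longitudinal, 2 welds).
R_nwt = 0.6 × 430 × 4.242 × 210 × 10⁻³ = 229.8 kN (transverse, base value).
(i) R_nwl + R_nwt = 886.5 kN; (ii) 0.85 R_nwl + 1.5 R_nwt = 902.9 kN.
R_n = max = 902.9 kN [governs: (ii)]; φR_n = 677.2 kN.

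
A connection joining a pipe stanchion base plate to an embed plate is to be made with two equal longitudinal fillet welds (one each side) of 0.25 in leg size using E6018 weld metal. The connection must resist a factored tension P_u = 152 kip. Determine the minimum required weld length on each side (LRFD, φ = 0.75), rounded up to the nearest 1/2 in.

E60XX → F_EXX = 60 ksi.
Throat t_e = 0.707 × 0.25 = 0.1767 in.
φr_n = 0.75 × 0.6 × 60 × 0.1767 = 4.772 kip/in.
L_req = P_u / φr_n = 152 / 4.772 = 31.85 in total.
Per side: 31.85 / 2 = 15.93 in.
Round up → use L = 16 in on each side.

L = 16 in on each side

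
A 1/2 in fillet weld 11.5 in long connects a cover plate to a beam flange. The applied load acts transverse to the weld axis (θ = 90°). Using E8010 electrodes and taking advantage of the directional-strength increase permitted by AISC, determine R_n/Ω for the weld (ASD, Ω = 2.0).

E80XX → F_EXX = 80 ksi.
t_e = 0.707 × 0.5 = 0.3535 in; A_we = 0.3535 × 11.5 = 4.065 in².
Directional factor: 1.0 + 0.5 sin^1.5(90°) = 1.5.
F_nw = 0.6 × 80 × 1.5 = 72 ksi.
R_n/Ω = (72 × 4.065) / 2.0 = 146.3 kips.

R_n/Ω ≈ 146 kips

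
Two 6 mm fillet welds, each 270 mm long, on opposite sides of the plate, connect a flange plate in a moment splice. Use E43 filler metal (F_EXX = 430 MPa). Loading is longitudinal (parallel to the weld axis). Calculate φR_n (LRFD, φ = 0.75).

Effective throat t_e = 0.707 × 6 = 4.242 mm.
Total length L = 540 mm; A_we = 4.242 × 540 = 2291 mm².
F_nw = 0.6 F_EXX = 0.6 × 430 = 258 MPa.
φR_n = 0.75 × 258 × 2291 × 10⁻³ = 443.2 kN.

φR_n ≈ 443 kN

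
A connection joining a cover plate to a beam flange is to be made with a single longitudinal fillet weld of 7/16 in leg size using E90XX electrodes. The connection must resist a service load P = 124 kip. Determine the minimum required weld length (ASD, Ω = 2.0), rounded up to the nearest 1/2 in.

L = 15 in

E90XX → F_EXX = 90 ksi.
Throat t_e = 0.707 × 0.4375 = 0.3093 in.
r_n/Ω = (0.6 × 90 × 0.3093) / 2.0 = 8.351 kip/in.
L_req = P / (r_n/Ω) = 124 / 8.351 = 14.85 in total.
Round up → use L = 15 in.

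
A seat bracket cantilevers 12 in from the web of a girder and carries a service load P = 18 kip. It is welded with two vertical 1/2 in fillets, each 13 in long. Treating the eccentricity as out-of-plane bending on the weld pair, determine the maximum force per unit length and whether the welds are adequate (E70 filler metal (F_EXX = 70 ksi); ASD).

L_w = 2 × 13 = 26 in; section modulus (unit throat) S = 2 × L²/6 = 56.33 in².
Direct shear f_v = P/L_w = 18/26 = 0.6923 kip/in.
Moment M = P × e = 18 × 12 = 216 kip·in; bending f_b = M/S = 3.834 kip/in.
f_max = √(f_v² + f_b²) = √(0.6923² + 3.834²) = 3.896 kip/in.
r_n/Ω = (1/2.0) × 0.6 × 70 × (0.707 × 0.5) = 7.423 kip/in → adequate.

f_max ≈ 3.9 kip/in; adequate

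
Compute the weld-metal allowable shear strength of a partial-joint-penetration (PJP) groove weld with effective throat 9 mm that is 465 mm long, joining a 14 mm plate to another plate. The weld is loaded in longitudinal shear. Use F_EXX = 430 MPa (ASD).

R_n/Ω ≈ 540 kN

Effective throat (given) t_e = 9 mm.
A_we = 9 × 465 = 4185 mm².
F_nw = 0.6 F_EXX = 258 MPa.
R_n/Ω = (258 × 4185) / 2.0 × 10⁻³ = 539.9 kN.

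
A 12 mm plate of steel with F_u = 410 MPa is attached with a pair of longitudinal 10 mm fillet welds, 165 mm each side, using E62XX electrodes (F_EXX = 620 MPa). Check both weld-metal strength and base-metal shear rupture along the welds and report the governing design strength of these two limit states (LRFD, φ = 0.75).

t_e = 0.707 × 10 = 7.07 mm; L = 330 mm.
Weld metal: φR_n = 0.75 × 0.6 × 620 × 7.07 × 330 × 10⁻³ = 650.9 kN.
Base metal (shear rupture): φR_n = 0.75 × 0.6 × 410 × 12 × 330 × 10⁻³ = 730.6 kN.
Governing: weld metal.

φR_n ≈ 651 kN (weld metal governs)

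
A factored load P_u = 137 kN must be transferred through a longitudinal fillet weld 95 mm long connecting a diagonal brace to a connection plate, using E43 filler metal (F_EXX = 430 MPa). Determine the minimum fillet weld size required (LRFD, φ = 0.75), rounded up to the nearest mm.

Total weld length L = 95 mm.
Required throat t_e = P_u / (φ × 0.6 F_EXX × L) = 137 / (0.75 × 0.6 × 430 × 95 × 10⁻³) = 7.453 mm.
Required leg w = t_e / 0.707 = 10.54 mm → use 11 mm.

w = 11 mm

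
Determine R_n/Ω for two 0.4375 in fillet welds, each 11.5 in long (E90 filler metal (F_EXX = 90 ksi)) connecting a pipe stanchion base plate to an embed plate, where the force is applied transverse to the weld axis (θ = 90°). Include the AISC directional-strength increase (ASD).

t_e = 0.707 × 0.4375 = 0.3093 in; A_we = 0.3093 × 23 = 7.114 in².
Directional factor: 1.0 + 0.5 sin^1.5(90°) = 1.5.
F_nw = 0.6 × 90 × 1.5 = 81 ksi.
R_n/Ω = (81 × 7.114) / 2.0 = 288.1 kips.

R_n/Ω ≈ 288 kips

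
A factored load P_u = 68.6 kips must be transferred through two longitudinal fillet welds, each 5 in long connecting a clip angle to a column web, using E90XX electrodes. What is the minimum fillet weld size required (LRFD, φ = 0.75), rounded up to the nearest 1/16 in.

E90XX → F_EXX = 90 ksi.
Total weld length L = 10 in.
Required throat t_e = P_u / (φ × 0.6 F_EXX × L) = 68.6 / (0.75 × 0.6 × 90 × 10) = 0.1694 in.
Required leg w = t_e / 0.707 = 0.2396 in → use 1/4 in.

w = 1/4 in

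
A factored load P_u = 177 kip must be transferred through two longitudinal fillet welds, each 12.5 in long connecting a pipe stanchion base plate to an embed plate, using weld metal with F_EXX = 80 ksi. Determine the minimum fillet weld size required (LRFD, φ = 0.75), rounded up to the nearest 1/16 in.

w = 5/16 in

Total weld length L = 25 in.
Required throat t_e = P_u / (φ × 0.6 F_EXX × L) = 177 / (0.75 × 0.6 × 80 × 25) = 0.1967 in.
Required leg w = t_e / 0.707 = 0.2782 in → use 5/16 in.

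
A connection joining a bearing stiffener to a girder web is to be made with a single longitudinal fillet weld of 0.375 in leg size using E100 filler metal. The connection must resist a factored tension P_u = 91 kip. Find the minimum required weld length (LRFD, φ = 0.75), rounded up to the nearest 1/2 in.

L = 8 in

E100XX → F_EXX = 100 ksi.
Throat t_e = 0.707 × 0.375 = 0.2651 in.
φr_n = 0.75 × 0.6 × 100 × 0.2651 = 11.93 kip/in.
L_req = P_u / φr_n = 91 / 11.93 = 7.627 in total.
Round up → use L = 8 in.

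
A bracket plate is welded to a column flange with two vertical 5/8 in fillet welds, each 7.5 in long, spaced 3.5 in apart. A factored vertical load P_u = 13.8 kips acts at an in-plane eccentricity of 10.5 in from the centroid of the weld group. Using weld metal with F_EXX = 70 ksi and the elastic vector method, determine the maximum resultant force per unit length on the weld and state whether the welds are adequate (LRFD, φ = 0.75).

f_max ≈ 5.61 kip/in; adequate

Total weld length L_w = 15 in. Treat welds as unit-width lines.
Polar moment about centroid: J = 2[d³/12 + d(b/2)²] = 2[7.5³/12 + 7.5×1.75²] = 116.2 in³.
Direct shear f_v = P/L_w = 13.8 / 15 = 0.92 kip/in (vertical).
Torsion M = P·e = 13.8 × 10.5 = 144.9 kip·in.
Critical point at (x, y) = (1.75, 3.75) from centroid. f_tx = M·y/J = 4.674 kip/in; f_ty = M·x/J = 2.181 kip/in.
Resultant f_max = √[f_tx² + (f_v + f_ty)²] = √[4.674² + (0.92 + 2.181)²] = 5.609 kip/in.
Capacity per unit length: φr_n = 0.75 × 0.6 × 70 × (0.707 × 0.625) = 13.92 kip/in.
5.609 ≤ 13.92 → adequate.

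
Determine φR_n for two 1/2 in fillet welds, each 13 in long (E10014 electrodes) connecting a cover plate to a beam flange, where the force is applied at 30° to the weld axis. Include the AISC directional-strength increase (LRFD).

φR_n ≈ 487 kips

E100XX → F_EXX = 100 ksi.
t_e = 0.707 × 0.5 = 0.3535 in; A_we = 0.3535 × 26 = 9.191 in².
Directional factor: 1.0 + 0.5 sin^1.5(30°) = 1.177.
F_nw = 0.6 × 100 × 1.177 = 70.61 ksi.
φR_n = 0.75 × 70.61 × 9.191 = 486.7 kips.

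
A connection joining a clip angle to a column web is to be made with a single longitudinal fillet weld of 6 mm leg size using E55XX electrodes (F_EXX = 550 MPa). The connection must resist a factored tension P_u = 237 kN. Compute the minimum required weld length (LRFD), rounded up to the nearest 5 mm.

L = 230 mm

Throat t_e = 0.707 × 6 = 4.242 mm.
φr_n = 0.75 × 0.6 × 550 × 4.242 × 10⁻³ = 1.05 kN/mm.
L_req = P_u / φr_n = 237 / 1.05 = 225.7 mm total.
Round up → use L = 230 mm.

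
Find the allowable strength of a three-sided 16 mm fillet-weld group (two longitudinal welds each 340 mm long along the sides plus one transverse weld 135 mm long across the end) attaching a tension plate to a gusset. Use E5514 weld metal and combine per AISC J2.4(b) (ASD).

R_n/Ω ≈ 1520 kN

E55XX → F_EXX = 550 MPa.
t_e = 0.707 × 16 = 11.31 mm.
R_nwl = 0.6 × 550 × 11.31 × 680 × 10⁻³ = 2538 kN (longitudinal, 2 welds).
R_nwt = 0.6 × 550 × 11.31 × 135 × 10⁻³ = 503.9 kN (transverse, base value).
(i) R_nwl + R_nwt = 3042 kN; (ii) 0.85 R_nwl + 1.5 R_nwt = 2914 kN.
R_n = max = 3042 kN [governs: (i)]; R_n/Ω = 1521 kN.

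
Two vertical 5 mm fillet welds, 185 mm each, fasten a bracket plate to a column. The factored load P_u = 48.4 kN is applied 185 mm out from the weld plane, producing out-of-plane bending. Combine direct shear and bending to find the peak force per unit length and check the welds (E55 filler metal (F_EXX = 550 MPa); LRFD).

L_w = 2 × 185 = 370 mm; section modulus (unit throat) S = 2 × L²/6 = 11410 mm².
Direct shear f_v = P/L_w = 48.4×10³/370 = 130.8 N/mm.
Moment M = P × e = 48.4×10³ × 185 = 8954000 N·mm; bending f_b = M/S = 784.9 N/mm.
f_max = √(f_v² + f_b²) = √(130.8² + 784.9²) = 795.7 N/mm.
φr_n = 0.75 × 0.6 × 550 × (0.707 × 5) = 874.9 N/mm → adequate.

f_max ≈ 796 N/mm; adequate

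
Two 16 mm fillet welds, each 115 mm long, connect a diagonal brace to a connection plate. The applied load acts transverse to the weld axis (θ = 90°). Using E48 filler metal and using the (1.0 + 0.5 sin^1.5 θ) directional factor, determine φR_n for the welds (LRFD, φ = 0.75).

φR_n ≈ 843 kN

E48XX → F_EXX = 480 MPa.
t_e = 0.707 × 16 = 11.31 mm; A_we = 11.31 × 230 = 2602 mm².
Directional factor: 1.0 + 0.5 sin^1.5(90°) = 1.5.
F_nw = 0.6 × 480 × 1.5 = 432 MPa.
φR_n = 0.75 × 432 × 2602 × 10⁻³ = 843 kN.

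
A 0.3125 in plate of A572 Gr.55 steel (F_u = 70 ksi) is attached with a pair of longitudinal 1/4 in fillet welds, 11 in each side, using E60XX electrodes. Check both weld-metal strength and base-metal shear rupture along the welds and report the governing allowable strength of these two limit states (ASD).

E60XX → F_EXX = 60 ksi.
t_e = 0.707 × 0.25 = 0.1767 in; L = 22 in.
Weld metal: R_n/Ω = (1/2.0) × 0.6 × 60 × 0.1767 × 22 = 69.99 kip.
Base metal (shear rupture): R_n/Ω = (1/2.0) × 0.6 × 70 × 0.3125 × 22 = 144.4 kip.
Governing: weld metal.

R_n/Ω ≈ 70 kip (weld metal governs)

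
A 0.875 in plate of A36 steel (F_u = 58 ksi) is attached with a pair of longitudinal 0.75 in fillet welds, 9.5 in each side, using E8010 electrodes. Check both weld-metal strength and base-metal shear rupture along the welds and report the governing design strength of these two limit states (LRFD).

E80XX → F_EXX = 80 ksi.
t_e = 0.707 × 0.75 = 0.5302 in; L = 19 in.
Weld metal: φR_n = 0.75 × 0.6 × 80 × 0.5302 × 19 = 362.7 kip.
Base metal (shear rupture): φR_n = 0.75 × 0.6 × 58 × 0.875 × 19 = 433.9 kip.
Governing: weld metal.

φR_n ≈ 363 kip (weld metal governs)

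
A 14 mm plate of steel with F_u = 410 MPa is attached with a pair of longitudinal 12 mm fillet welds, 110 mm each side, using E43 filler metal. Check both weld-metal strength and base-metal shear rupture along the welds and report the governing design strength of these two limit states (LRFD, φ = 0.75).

φR_n ≈ 361 kN (weld metal governs)

E43XX → F_EXX = 430 MPa.
t_e = 0.707 × 12 = 8.484 mm; L = 220 mm.
Weld metal: φR_n = 0.75 × 0.6 × 430 × 8.484 × 220 × 10⁻³ = 361.2 kN.
Base metal (shear rupture): φR_n = 0.75 × 0.6 × 410 × 14 × 220 × 10⁻³ = 568.3 kN.
Governing: weld metal.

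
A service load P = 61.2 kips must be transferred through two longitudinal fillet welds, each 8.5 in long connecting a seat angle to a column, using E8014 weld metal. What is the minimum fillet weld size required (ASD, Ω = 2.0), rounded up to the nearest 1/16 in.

w = 1/4 in

E80XX → F_EXX = 80 ksi.
Total weld length L = 17 in.
Required throat t_e = P × Ω / (0.6 F_EXX × L) = 61.2 × 2.0 / (0.6 × 80 × 17) = 0.15 in.
Required leg w = t_e / 0.707 = 0.2122 in → use 1/4 in.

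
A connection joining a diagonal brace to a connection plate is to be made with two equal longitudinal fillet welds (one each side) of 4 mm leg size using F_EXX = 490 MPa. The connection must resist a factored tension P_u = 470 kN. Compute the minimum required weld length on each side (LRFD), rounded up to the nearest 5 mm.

Throat t_e = 0.707 × 4 = 2.828 mm.
φr_n = 0.75 × 0.6 × 490 × 2.828 × 10⁻³ = 0.6236 kN/mm.
L_req = P_u / φr_n = 470 / 0.6236 = 753.7 mm total.
Per side: 753.7 / 2 = 376.9 mm.
Round up → use L = 380 mm on each side.

L = 380 mm on each side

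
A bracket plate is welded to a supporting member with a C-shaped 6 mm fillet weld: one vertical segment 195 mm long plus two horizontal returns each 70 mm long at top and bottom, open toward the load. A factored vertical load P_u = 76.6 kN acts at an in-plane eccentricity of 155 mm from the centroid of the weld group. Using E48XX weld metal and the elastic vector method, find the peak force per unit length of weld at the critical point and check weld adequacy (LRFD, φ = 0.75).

E48XX → F_EXX = 480 MPa.
Total weld length L_w = 335 mm. Treat welds as unit-width lines.
Centroid: x̄ = 2×70×35 / 335 = 14.63 mm from the vertical weld.
Polar moment about centroid: J = I_x + I_y = [195³/12 + 2×70×97.5²] + [195×14.63² + 2(70³/12 + 70×20.37²)] = 2106000 mm³.
Direct shear f_v = P/L_w = 76.6×10³ / 335 = 228.7 N/mm (vertical).
Torsion M = P·e = 76.6×10³ × 155 = 11873000 N·mm.
Critical point at (x, y) = (55.37, 97.5) from centroid. f_tx = M·y/J = 549.7 N/mm; f_ty = M·x/J = 312.2 N/mm.
Resultant f_max = √[f_tx² + (f_v + f_ty)²] = √[549.7² + (228.7 + 312.2)²] = 771.2 N/mm.
Capacity per unit length: φr_n = 0.75 × 0.6 × 480 × (0.707 × 6) = 916.3 N/mm.
771.2 ≤ 916.3 → adequate.

f_max ≈ 771 N/mm; adequate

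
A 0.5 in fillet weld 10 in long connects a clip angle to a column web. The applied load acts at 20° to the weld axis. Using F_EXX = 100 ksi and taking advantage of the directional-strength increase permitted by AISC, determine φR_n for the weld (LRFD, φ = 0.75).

t_e = 0.707 × 0.5 = 0.3535 in; A_we = 0.3535 × 10 = 3.535 in².
Directional factor: 1.0 + 0.5 sin^1.5(20°) = 1.1.
F_nw = 0.6 × 100 × 1.1 = 66 ksi.
φR_n = 0.75 × 66 × 3.535 = 175 kips.

φR_n ≈ 175 kips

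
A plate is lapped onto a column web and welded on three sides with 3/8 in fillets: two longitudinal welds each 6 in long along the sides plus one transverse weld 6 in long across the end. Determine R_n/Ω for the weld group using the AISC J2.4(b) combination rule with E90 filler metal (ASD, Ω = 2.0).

R_n/Ω ≈ 137 kip

E90XX → F_EXX = 90 ksi.
t_e = 0.707 × 0.375 = 0.2651 in.
R_nwl = 0.6 × 90 × 0.2651 × 12 = 171.8 kip (longitudinal, 2 welds).
R_nwt = 0.6 × 90 × 0.2651 × 6 = 85.9 kip (transverse, base value).
(i) R_nwl + R_nwt = 257.7 kip; (ii) 0.85 R_nwl + 1.5 R_nwt = 274.9 kip.
R_n = max = 274.9 kip [governs: (ii)]; R_n/Ω = 137.4 kip.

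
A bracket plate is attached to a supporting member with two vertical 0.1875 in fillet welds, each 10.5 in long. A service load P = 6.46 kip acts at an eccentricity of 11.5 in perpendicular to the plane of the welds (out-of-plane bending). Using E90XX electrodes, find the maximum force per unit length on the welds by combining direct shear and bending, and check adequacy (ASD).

f_max ≈ 2.04 kip/in; adequate

E90XX → F_EXX = 90 ksi.
L_w = 2 × 10.5 = 21 in; section modulus (unit throat) S = 2 × L²/6 = 36.75 in².
Direct shear f_v = P/L_w = 6.46/21 = 0.3076 kip/in.
Moment M = P × e = 6.46 × 11.5 = 74.29 kip·in; bending f_b = M/S = 2.021 kip/in.
f_max = √(f_v² + f_b²) = √(0.3076² + 2.021²) = 2.045 kip/in.
r_n/Ω = (1/2.0) × 0.6 × 90 × (0.707 × 0.1875) = 3.579 kip/in → adequate.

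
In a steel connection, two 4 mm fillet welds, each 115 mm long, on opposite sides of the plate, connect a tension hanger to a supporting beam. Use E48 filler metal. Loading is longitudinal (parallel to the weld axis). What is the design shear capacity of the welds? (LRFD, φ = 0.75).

φR_n ≈ 140 kN

E48XX → F_EXX = 480 MPa.
Effective throat t_e = 0.707 × 4 = 2.828 mm.
Total length L = 230 mm; A_we = 2.828 × 230 = 650.4 mm².
F_nw = 0.6 F_EXX = 0.6 × 480 = 288 MPa.
φR_n = 0.75 × 288 × 650.4 × 10⁻³ = 140.5 kN.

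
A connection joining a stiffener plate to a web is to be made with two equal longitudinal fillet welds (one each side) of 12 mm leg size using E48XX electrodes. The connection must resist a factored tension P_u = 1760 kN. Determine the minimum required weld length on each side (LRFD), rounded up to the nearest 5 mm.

E48XX → F_EXX = 480 MPa.
Throat t_e = 0.707 × 12 = 8.484 mm.
φr_n = 0.75 × 0.6 × 480 × 8.484 × 10⁻³ = 1.833 kN/mm.
L_req = P_u / φr_n = 1760 / 1.833 = 960.4 mm total.
Per side: 960.4 / 2 = 480.2 mm.
Round up → use L = 485 mm on each side.

L = 485 mm on each side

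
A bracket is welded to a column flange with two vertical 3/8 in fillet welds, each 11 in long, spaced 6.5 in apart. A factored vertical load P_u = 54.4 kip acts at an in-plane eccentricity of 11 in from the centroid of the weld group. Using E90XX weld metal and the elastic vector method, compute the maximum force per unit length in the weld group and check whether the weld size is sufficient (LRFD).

f_max ≈ 9.91 kip/in; adequate

E90XX → F_EXX = 90 ksi.
Total weld length L_w = 22 in. Treat welds as unit-width lines.
Polar moment about centroid: J = 2[d³/12 + d(b/2)²] = 2[11³/12 + 11×3.25²] = 454.2 in³.
Direct shear f_v = P/L_w = 54.4 / 22 = 2.473 kip/in (vertical).
Torsion M = P·e = 54.4 × 11 = 598.4 kip·in.
Critical point at (x, y) = (3.25, 5.5) from centroid. f_tx = M·y/J = 7.246 kip/in; f_ty = M·x/J = 4.282 kip/in.
Resultant f_max = √[f_tx² + (f_v + f_ty)²] = √[7.246² + (2.473 + 4.282)²] = 9.906 kip/in.
Capacity per unit length: φr_n = 0.75 × 0.6 × 90 × (0.707 × 0.375) = 10.74 kip/in.
9.906 ≤ 10.74 → adequate.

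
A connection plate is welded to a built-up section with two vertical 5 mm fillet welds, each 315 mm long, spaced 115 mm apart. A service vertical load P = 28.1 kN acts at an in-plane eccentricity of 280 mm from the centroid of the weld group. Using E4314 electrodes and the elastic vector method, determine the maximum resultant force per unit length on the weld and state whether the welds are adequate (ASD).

E43XX → F_EXX = 430 MPa.
Total weld length L_w = 630 mm. Treat welds as unit-width lines.
Polar moment about centroid: J = 2[d³/12 + d(b/2)²] = 2[315³/12 + 315×57.5²] = 7292000 mm³.
Direct shear f_v = P/L_w = 28.1×10³ / 630 = 44.6 N/mm (vertical).
Torsion M = P·e = 28.1×10³ × 280 = 7868000 N·mm.
Critical point at (x, y) = (57.5, 157.5) from centroid. f_tx = M·y/J = 169.9 N/mm; f_ty = M·x/J = 62.04 N/mm.
Resultant f_max = √[f_tx² + (f_v + f_ty)²] = √[169.9² + (44.6 + 62.04)²] = 200.6 N/mm.
Capacity per unit length: r_n/Ω = (1/2.0) × 0.6 × 430 × (0.707 × 5) = 456 N/mm.
200.6 ≤ 456 → adequate.

f_max ≈ 201 N/mm; adequate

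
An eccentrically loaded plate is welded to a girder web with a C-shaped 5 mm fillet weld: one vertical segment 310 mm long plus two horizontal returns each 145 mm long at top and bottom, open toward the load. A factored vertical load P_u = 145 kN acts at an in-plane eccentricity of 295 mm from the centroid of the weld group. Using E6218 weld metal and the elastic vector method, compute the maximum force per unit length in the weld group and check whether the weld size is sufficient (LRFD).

E62XX → F_EXX = 620 MPa.
Total weld length L_w = 600 mm. Treat welds as unit-width lines.
Centroid: x̄ = 2×145×72.5 / 600 = 35.04 mm from the vertical weld.
Polar moment about centroid: J = I_x + I_y = [310³/12 + 2×145×155²] + [310×35.04² + 2(145³/12 + 145×37.46²)] = 10750000 mm³.
Direct shear f_v = P/L_w = 145×10³ / 600 = 241.7 N/mm (vertical).
Torsion M = P·e = 145×10³ × 295 = 42775000 N·mm.
Critical point at (x, y) = (110, 155) from centroid. f_tx = M·y/J = 617 N/mm; f_ty = M·x/J = 437.7 N/mm.
Resultant f_max = √[f_tx² + (f_v + f_ty)²] = √[617² + (241.7 + 437.7)²] = 917.8 N/mm.
Capacity per unit length: φr_n = 0.75 × 0.6 × 620 × (0.707 × 5) = 986.3 N/mm.
917.8 ≤ 986.3 → adequate.

f_max ≈ 918 N/mm; adequate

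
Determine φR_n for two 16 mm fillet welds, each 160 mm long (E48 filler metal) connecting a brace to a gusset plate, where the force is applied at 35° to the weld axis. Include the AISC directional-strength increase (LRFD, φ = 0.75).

φR_n ≈ 952 kN

E48XX → F_EXX = 480 MPa.
t_e = 0.707 × 16 = 11.31 mm; A_we = 11.31 × 320 = 3620 mm².
Directional factor: 1.0 + 0.5 sin^1.5(35°) = 1.217.
F_nw = 0.6 × 480 × 1.217 = 350.6 MPa.
φR_n = 0.75 × 350.6 × 3620 × 10⁻³ = 951.7 kN.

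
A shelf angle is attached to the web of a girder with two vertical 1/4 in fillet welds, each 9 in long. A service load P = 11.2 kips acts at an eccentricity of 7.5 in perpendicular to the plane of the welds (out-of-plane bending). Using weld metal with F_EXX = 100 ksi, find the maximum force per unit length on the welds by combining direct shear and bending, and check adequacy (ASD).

f_max ≈ 3.17 kip/in; adequate

L_w = 2 × 9 = 18 in; section modulus (unit throat) S = 2 × L²/6 = 27 in².
Direct shear f_v = P/L_w = 11.2/18 = 0.6222 kip/in.
Moment M = P × e = 11.2 × 7.5 = 84 kip·in; bending f_b = M/S = 3.111 kip/in.
f_max = √(f_v² + f_b²) = √(0.6222² + 3.111²) = 3.173 kip/in.
r_n/Ω = (1/2.0) × 0.6 × 100 × (0.707 × 0.25) = 5.302 kip/in → adequate.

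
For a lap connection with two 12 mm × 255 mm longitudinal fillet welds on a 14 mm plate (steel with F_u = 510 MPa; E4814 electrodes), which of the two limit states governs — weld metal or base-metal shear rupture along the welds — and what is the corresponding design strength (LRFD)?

E48XX → F_EXX = 480 MPa.
t_e = 0.707 × 12 = 8.484 mm; L = 510 mm.
Weld metal: φR_n = 0.75 × 0.6 × 480 × 8.484 × 510 × 10⁻³ = 934.6 kN.
Base metal (shear rupture): φR_n = 0.75 × 0.6 × 510 × 14 × 510 × 10⁻³ = 1639 kN.
Governing: weld metal.

φR_n ≈ 935 kN (weld metal governs)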